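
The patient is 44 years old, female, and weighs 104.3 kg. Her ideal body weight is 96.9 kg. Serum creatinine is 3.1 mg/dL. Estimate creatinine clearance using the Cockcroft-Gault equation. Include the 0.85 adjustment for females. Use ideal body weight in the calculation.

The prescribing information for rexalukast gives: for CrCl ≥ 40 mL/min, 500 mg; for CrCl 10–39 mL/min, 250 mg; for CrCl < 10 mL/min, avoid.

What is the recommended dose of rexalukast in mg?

CrCl = (140 − 44) × 96.9 / (72 × 3.1) × 0.85 = 9302.4 / 223.20 × 0.85 ≈ 35.4 mL/min
CrCl ≈ 35 mL/min → bracket 10–39 mL/min.
Dose for this bracket: 250 mg.

250 mg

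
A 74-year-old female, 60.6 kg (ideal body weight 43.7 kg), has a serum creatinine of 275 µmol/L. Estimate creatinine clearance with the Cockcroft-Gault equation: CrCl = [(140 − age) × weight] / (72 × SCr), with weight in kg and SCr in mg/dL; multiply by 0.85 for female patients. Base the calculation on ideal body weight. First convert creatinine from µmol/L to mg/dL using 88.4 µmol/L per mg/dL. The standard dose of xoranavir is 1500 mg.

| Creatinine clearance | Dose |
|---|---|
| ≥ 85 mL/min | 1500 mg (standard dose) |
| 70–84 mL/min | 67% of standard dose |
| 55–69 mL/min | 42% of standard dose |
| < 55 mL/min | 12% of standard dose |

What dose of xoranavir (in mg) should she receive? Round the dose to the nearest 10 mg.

180 mg

SCr = 275 / 88.4 = 3.111 mg/dL
CrCl = (140 − 74) × 43.7 / (72 × 3.111) × 0.85 = 2884.2 / 223.99 × 0.85 ≈ 10.9 mL/min
CrCl ≈ 11 mL/min → bracket < 55 mL/min.
12% of 1500 mg = 180 mg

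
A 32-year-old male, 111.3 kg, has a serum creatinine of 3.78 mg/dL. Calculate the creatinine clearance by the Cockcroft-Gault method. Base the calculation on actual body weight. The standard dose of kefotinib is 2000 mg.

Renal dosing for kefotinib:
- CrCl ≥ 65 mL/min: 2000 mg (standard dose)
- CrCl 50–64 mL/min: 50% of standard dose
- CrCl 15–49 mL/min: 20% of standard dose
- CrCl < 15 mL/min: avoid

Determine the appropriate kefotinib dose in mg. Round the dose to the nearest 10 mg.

400 mg

CrCl = (140 − 32) × 111.3 / (72 × 3.78) = 12020.4 / 272.16 ≈ 44.2 mL/min
CrCl ≈ 44 mL/min → bracket 15–49 mL/min.
20% of 2000 mg = 400 mg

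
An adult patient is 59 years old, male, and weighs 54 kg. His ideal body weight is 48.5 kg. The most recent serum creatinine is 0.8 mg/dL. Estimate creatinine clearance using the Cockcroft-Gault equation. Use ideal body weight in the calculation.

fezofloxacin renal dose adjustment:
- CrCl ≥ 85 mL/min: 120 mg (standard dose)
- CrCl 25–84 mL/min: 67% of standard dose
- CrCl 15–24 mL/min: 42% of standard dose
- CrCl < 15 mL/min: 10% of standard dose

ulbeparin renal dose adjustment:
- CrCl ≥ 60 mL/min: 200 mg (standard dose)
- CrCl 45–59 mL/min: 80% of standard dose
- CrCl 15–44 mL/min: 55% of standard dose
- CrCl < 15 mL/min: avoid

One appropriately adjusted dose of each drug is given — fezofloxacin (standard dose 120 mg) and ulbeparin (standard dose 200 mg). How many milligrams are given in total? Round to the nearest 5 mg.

280 mg

CrCl = (140 − 59) × 48.5 / (72 × 0.8) = 3928.5 / 57.60 ≈ 68.2 mL/min
CrCl ≈ 68 mL/min.
fezofloxacin: 25–84 mL/min → 67% of 120 mg = 80.4 mg.
ulbeparin: ≥ 60 mL/min → 100% of 200 mg = 200 mg.
Total = 80.4 + 200 = 280.4 mg.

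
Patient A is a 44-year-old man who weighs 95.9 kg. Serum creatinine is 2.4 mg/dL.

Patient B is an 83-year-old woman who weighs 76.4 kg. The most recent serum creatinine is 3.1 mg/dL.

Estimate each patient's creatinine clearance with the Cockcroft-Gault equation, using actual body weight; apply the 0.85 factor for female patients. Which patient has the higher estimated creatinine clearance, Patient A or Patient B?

Patient A: CrCl = (140 − 44) × 95.9 / (72 × 2.4) = 9206.4 / 172.80 ≈ 53.3 mL/min
Patient B: CrCl = (140 − 83) × 76.4 / (72 × 3.1) × 0.85 = 4354.8 / 223.20 × 0.85 ≈ 16.6 mL/min
53.3 vs 16.6 mL/min → Patient A is higher.

Patient A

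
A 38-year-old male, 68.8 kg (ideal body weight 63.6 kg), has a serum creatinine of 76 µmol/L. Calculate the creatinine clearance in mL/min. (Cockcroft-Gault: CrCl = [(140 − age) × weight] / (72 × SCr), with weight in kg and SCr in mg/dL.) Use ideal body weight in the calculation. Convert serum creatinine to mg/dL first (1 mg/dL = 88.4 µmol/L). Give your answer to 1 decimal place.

104.8 mL/min

SCr = 76 / 88.4 = 0.86 mg/dL
CrCl = (140 − 38) × 63.6 / (72 × 0.86) = 6487.2 / 61.92 ≈ 104.8 mL/min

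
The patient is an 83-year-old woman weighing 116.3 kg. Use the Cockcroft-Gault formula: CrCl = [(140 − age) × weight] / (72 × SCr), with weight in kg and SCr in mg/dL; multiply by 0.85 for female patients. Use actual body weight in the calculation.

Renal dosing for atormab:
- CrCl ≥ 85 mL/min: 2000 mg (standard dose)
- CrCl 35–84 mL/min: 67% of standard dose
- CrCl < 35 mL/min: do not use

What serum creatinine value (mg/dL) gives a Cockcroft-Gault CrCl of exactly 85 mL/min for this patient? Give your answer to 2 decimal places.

Standard dose requires CrCl ≥ 85 mL/min.
Set (140 − 83) × 116.3 × 0.85 / (72 × SCr) = 85
SCr = (140 − 83) × 116.3 × 0.85 / (72 × 85) = 0.921 mg/dL

0.92 mg/dL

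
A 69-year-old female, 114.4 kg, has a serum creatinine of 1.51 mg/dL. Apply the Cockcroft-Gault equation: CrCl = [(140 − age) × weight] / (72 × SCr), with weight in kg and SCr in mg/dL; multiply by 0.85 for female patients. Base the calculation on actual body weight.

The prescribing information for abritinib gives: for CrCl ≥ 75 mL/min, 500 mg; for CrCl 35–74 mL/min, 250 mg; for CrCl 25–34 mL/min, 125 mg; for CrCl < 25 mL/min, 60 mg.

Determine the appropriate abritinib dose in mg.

CrCl = (140 − 69) × 114.4 / (72 × 1.51) × 0.85 = 8122.4 / 108.72 × 0.85 ≈ 63.5 mL/min
CrCl ≈ 64 mL/min → bracket 35–74 mL/min.
Dose for this bracket: 250 mg.

250 mg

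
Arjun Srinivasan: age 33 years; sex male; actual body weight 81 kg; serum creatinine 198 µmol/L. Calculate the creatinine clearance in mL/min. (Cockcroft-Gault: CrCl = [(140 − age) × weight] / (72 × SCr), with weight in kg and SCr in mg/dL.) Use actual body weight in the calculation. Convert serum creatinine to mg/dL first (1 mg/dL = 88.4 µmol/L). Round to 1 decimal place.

53.7 mL/min

SCr = 198 / 88.4 = 2.24 mg/dL
CrCl = (140 − 33) × 81 / (72 × 2.24) = 8667.0 / 161.28 ≈ 53.7 mL/min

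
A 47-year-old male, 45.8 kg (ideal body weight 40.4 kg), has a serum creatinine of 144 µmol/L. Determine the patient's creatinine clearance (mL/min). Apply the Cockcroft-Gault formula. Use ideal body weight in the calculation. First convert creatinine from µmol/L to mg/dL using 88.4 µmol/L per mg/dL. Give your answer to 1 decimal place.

32.0 mL/min

SCr = 144 / 88.4 = 1.629 mg/dL
CrCl = (140 − 47) × 40.4 / (72 × 1.629) = 3757.2 / 117.29 ≈ 32.0 mL/min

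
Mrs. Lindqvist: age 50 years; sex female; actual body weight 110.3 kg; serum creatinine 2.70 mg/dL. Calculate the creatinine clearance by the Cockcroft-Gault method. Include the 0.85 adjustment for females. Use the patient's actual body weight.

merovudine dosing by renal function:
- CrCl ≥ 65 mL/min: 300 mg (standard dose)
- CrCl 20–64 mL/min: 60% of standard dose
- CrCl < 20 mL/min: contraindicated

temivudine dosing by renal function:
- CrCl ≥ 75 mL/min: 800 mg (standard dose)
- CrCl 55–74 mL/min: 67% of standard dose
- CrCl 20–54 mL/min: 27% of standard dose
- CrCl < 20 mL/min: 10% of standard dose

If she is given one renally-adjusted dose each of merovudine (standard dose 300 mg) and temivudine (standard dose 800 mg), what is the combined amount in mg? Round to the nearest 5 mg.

395 mg

CrCl = (140 − 50) × 110.3 / (72 × 2.7) × 0.85 = 9927.0 / 194.40 × 0.85 ≈ 43.4 mL/min
CrCl ≈ 43 mL/min.
merovudine: 20–64 mL/min → 60% of 300 mg = 180 mg.
temivudine: 20–54 mL/min → 27% of 800 mg = 216 mg.
Total = 180 + 216 = 396 mg.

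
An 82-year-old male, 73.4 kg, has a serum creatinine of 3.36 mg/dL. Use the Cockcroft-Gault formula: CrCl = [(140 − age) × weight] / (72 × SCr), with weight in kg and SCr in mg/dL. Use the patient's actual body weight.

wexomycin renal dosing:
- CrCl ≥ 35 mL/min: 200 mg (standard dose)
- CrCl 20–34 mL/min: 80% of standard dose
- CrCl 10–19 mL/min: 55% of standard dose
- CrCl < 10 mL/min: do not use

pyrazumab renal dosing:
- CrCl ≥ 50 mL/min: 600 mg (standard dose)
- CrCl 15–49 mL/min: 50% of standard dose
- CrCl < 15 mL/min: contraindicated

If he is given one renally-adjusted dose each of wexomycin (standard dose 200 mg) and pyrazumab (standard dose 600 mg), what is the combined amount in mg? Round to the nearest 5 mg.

410 mg

CrCl = (140 − 82) × 73.4 / (72 × 3.36) = 4257.2 / 241.92 ≈ 17.6 mL/min
CrCl ≈ 18 mL/min.
wexomycin: 10–19 mL/min → 55% of 200 mg = 110 mg.
pyrazumab: 15–49 mL/min → 50% of 600 mg = 300 mg.
Total = 110 + 300 = 410 mg.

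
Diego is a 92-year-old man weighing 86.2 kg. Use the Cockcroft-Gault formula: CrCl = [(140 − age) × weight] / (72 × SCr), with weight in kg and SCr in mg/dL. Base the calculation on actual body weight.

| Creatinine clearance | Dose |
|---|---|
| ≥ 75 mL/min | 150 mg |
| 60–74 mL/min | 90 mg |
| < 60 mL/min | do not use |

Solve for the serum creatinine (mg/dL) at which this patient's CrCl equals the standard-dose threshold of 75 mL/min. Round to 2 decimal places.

Standard dose requires CrCl ≥ 75 mL/min.
Set (140 − 92) × 86.2 / (72 × SCr) = 75
SCr = (140 − 92) × 86.2 / (72 × 75) = 0.766 mg/dL

0.77 mg/dL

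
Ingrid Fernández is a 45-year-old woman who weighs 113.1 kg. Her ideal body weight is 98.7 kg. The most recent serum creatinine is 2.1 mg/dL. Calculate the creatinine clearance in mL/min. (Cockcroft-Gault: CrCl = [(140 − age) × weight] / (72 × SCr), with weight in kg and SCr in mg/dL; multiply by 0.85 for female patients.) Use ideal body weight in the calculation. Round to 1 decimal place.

CrCl = (140 − 45) × 98.7 / (72 × 2.1) × 0.85 = 9376.5 / 151.20 × 0.85 ≈ 52.7 mL/min

52.7 mL/min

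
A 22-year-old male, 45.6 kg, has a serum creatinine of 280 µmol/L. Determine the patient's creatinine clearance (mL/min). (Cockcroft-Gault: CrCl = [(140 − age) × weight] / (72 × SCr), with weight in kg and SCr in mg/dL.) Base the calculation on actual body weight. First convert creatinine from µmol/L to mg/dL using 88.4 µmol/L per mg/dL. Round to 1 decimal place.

23.6 mL/min

SCr = 280 / 88.4 = 3.167 mg/dL
CrCl = (140 − 22) × 45.6 / (72 × 3.167) = 5380.8 / 228.02 ≈ 23.6 mL/min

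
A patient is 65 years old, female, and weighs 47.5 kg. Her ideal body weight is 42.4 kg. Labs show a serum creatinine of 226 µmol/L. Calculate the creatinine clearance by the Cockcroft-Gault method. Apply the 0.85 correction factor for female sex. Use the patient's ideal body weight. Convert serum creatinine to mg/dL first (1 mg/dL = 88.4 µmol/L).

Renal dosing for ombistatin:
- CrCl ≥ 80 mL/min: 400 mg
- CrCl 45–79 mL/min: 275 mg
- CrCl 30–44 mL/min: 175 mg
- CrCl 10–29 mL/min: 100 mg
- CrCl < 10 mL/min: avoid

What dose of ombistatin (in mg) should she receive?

100 mg

SCr = 226 / 88.4 = 2.557 mg/dL
CrCl = (140 − 65) × 42.4 / (72 × 2.557) × 0.85 = 3180.0 / 184.10 × 0.85 ≈ 14.7 mL/min
CrCl ≈ 15 mL/min → bracket 10–29 mL/min.
Dose for this bracket: 100 mg.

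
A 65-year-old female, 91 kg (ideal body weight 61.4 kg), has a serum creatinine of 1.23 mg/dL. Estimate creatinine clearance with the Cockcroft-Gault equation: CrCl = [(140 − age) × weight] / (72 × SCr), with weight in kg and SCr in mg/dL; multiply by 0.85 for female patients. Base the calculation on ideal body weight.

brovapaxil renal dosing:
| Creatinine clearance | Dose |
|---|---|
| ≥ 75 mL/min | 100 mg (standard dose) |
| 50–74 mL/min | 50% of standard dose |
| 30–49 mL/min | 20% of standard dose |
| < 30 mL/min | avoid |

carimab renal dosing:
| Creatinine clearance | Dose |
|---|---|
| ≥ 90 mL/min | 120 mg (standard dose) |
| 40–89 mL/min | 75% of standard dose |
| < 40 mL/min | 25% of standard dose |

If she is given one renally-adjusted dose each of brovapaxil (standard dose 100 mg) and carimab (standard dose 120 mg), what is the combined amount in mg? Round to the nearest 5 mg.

CrCl = (140 − 65) × 61.4 / (72 × 1.23) × 0.85 = 4605.0 / 88.56 × 0.85 ≈ 44.2 mL/min
CrCl ≈ 44 mL/min.
brovapaxil: 30–49 mL/min → 20% of 100 mg = 20 mg.
carimab: 40–89 mL/min → 75% of 120 mg = 90 mg.
Total = 20 + 90 = 110 mg.

110 mg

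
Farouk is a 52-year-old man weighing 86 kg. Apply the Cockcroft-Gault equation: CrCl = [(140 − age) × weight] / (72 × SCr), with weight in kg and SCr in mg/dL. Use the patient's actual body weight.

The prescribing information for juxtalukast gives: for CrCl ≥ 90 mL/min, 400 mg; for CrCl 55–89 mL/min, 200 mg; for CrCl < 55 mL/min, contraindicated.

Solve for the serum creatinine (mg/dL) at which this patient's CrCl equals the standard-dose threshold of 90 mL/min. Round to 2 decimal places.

Standard dose requires CrCl ≥ 90 mL/min.
Set (140 − 52) × 86 / (72 × SCr) = 90
SCr = (140 − 52) × 86 / (72 × 90) = 1.168 mg/dL

1.17 mg/dL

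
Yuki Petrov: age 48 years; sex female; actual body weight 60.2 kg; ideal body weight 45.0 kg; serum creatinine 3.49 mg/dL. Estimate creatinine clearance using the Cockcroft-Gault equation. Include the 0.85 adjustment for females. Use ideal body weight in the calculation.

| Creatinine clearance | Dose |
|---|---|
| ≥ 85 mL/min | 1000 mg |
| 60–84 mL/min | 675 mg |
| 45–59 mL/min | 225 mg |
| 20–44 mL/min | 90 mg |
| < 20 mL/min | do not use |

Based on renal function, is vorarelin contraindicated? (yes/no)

CrCl = (140 − 48) × 45 / (72 × 3.49) × 0.85 = 4140.0 / 251.28 × 0.85 ≈ 14.0 mL/min
CrCl ≈ 14 mL/min, which is < 20 mL/min.

yes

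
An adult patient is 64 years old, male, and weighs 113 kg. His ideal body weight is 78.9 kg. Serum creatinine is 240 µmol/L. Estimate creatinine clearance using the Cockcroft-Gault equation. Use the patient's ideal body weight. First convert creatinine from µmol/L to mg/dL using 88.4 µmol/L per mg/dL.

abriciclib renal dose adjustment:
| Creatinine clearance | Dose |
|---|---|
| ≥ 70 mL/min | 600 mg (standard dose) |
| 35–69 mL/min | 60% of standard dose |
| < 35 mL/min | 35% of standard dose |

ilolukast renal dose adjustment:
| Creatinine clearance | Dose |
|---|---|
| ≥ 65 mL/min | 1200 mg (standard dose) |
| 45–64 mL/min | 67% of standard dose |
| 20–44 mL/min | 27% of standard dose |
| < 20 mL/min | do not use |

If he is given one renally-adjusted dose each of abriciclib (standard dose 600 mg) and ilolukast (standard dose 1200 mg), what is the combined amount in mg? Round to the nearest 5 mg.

SCr = 240 / 88.4 = 2.715 mg/dL
CrCl = (140 − 64) × 78.9 / (72 × 2.715) = 5996.4 / 195.48 ≈ 30.7 mL/min
CrCl ≈ 31 mL/min.
abriciclib: < 35 mL/min → 35% of 600 mg = 210 mg.
ilolukast: 20–44 mL/min → 27% of 1200 mg = 324 mg.
Total = 210 + 324 = 534 mg.

535 mg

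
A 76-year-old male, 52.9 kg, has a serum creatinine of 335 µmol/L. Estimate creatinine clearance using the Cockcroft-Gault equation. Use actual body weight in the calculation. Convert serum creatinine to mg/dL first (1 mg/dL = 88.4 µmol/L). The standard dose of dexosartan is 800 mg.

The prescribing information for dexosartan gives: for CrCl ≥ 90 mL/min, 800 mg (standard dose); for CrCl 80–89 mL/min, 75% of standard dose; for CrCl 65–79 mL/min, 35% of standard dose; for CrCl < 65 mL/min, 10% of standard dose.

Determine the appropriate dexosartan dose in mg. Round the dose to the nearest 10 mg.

SCr = 335 / 88.4 = 3.79 mg/dL
CrCl = (140 − 76) × 52.9 / (72 × 3.79) = 3385.6 / 272.88 ≈ 12.4 mL/min
CrCl ≈ 12 mL/min → bracket < 65 mL/min.
10% of 800 mg = 80 mg

80 mg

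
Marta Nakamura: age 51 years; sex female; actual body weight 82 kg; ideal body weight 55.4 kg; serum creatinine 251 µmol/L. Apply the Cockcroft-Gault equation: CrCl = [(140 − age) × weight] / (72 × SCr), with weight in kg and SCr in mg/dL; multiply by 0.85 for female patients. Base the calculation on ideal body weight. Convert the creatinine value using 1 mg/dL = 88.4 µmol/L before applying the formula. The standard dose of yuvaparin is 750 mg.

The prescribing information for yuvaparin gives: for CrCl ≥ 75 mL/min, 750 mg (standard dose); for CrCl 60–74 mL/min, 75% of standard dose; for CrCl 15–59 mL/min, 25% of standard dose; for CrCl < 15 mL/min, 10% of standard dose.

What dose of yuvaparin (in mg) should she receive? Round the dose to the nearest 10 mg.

SCr = 251 / 88.4 = 2.839 mg/dL
CrCl = (140 − 51) × 55.4 / (72 × 2.839) × 0.85 = 4930.6 / 204.41 × 0.85 ≈ 20.5 mL/min
CrCl ≈ 21 mL/min → bracket 15–59 mL/min.
25% of 750 mg = 187.5 mg → 190 mg

190 mg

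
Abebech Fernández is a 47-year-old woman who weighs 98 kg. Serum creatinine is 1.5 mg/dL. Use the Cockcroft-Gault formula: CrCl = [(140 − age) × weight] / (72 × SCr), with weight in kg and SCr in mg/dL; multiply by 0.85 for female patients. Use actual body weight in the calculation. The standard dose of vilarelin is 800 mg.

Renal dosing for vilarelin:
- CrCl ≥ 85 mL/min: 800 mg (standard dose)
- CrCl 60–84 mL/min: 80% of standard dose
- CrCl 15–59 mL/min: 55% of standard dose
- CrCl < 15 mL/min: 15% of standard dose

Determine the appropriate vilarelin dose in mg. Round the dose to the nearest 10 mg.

640 mg

CrCl = (140 − 47) × 98 / (72 × 1.5) × 0.85 = 9114.0 / 108.00 × 0.85 ≈ 71.7 mL/min
CrCl ≈ 72 mL/min → bracket 60–84 mL/min.
80% of 800 mg = 640 mg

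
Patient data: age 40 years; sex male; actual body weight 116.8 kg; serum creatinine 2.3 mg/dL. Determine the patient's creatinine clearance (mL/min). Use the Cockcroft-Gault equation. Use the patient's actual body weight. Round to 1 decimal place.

70.5 mL/min

CrCl = (140 − 40) × 116.8 / (72 × 2.3) = 11680.0 / 165.60 ≈ 70.5 mL/min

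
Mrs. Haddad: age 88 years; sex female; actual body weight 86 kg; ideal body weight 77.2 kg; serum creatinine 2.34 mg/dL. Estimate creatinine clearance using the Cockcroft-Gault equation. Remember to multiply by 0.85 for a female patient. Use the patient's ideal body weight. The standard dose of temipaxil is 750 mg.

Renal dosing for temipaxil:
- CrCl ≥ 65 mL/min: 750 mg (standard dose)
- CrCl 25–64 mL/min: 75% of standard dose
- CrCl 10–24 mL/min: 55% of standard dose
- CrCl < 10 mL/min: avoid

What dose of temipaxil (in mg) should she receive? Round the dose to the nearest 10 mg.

CrCl = (140 − 88) × 77.2 / (72 × 2.34) × 0.85 = 4014.4 / 168.48 × 0.85 ≈ 20.3 mL/min
CrCl ≈ 20 mL/min → bracket 10–24 mL/min.
55% of 750 mg = 412.5 mg → 410 mg

410 mg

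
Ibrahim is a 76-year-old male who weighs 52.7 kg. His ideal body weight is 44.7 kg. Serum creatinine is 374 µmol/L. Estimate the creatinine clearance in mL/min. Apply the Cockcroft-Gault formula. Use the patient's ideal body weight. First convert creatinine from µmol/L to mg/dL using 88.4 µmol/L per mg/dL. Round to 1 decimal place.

9.4 mL/min

SCr = 374 / 88.4 = 4.231 mg/dL
CrCl = (140 − 76) × 44.7 / (72 × 4.231) = 2860.8 / 304.63 ≈ 9.4 mL/min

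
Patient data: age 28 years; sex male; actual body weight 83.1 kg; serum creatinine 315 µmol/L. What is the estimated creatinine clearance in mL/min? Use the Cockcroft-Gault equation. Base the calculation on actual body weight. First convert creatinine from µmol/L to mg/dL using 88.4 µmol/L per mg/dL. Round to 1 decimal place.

SCr = 315 / 88.4 = 3.563 mg/dL
CrCl = (140 − 28) × 83.1 / (72 × 3.563) = 9307.2 / 256.54 ≈ 36.3 mL/min

36.3 mL/min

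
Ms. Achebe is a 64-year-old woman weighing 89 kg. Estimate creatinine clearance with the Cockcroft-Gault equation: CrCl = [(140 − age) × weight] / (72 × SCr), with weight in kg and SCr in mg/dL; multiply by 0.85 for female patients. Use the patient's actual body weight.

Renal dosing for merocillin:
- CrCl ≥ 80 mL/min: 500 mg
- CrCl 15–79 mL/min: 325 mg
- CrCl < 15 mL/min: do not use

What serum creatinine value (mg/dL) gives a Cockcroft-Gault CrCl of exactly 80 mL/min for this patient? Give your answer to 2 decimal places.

1.00 mg/dL

Standard dose requires CrCl ≥ 80 mL/min.
Set (140 − 64) × 89 × 0.85 / (72 × SCr) = 80
SCr = (140 − 64) × 89 × 0.85 / (72 × 80) = 0.998 mg/dL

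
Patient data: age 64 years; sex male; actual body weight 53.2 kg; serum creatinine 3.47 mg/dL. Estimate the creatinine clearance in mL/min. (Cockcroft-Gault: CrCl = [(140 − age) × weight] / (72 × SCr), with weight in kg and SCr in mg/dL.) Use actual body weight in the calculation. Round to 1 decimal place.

16.2 mL/min

CrCl = (140 − 64) × 53.2 / (72 × 3.47) = 4043.2 / 249.84 ≈ 16.2 mL/min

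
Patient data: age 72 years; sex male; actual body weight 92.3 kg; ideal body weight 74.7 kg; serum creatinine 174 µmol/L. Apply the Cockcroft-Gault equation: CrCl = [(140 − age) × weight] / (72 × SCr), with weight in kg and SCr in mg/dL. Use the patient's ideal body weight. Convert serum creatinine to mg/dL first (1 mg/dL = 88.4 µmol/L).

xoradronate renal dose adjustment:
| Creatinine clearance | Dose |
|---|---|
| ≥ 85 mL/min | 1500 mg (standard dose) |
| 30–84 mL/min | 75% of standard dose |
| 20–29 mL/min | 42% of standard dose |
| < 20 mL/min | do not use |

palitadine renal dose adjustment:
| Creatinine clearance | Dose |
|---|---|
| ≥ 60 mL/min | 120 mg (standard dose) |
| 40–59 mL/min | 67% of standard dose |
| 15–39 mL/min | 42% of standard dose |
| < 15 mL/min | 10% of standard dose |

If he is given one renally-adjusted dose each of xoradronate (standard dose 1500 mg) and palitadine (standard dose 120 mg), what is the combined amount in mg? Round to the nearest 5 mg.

1175 mg

SCr = 174 / 88.4 = 1.968 mg/dL
CrCl = (140 − 72) × 74.7 / (72 × 1.968) = 5079.6 / 141.70 ≈ 35.8 mL/min
CrCl ≈ 36 mL/min.
xoradronate: 30–84 mL/min → 75% of 1500 mg = 1125 mg.
palitadine: 15–39 mL/min → 42% of 120 mg = 50.4 mg.
Total = 1125 + 50.4 = 1175.4 mg.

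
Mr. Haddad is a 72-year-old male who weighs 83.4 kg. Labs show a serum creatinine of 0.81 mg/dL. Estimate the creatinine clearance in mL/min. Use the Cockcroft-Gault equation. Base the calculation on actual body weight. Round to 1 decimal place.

CrCl = (140 − 72) × 83.4 / (72 × 0.81) = 5671.2 / 58.32 ≈ 97.2 mL/min

97.2 mL/min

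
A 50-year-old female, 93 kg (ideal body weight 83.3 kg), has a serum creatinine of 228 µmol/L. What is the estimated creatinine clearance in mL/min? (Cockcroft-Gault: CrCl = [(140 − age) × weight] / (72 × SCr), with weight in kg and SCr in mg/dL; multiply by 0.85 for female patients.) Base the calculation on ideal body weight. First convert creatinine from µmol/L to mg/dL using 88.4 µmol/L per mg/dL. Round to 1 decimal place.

34.3 mL/min

SCr = 228 / 88.4 = 2.579 mg/dL
CrCl = (140 − 50) × 83.3 / (72 × 2.579) × 0.85 = 7497.0 / 185.69 × 0.85 ≈ 34.3 mL/min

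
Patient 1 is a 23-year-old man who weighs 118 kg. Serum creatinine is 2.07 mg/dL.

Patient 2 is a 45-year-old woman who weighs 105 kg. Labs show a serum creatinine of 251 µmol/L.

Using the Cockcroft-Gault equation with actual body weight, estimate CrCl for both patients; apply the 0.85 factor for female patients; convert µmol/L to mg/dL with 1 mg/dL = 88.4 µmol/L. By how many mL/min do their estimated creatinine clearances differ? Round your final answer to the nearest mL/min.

51 mL/min

Patient 1: CrCl = (140 − 23) × 118 / (72 × 2.07) = 13806.0 / 149.04 ≈ 92.6 mL/min
Patient 2: SCr = 251 / 88.4 = 2.839 mg/dL
Patient 2: CrCl = (140 − 45) × 105 / (72 × 2.839) × 0.85 = 9975.0 / 204.41 × 0.85 ≈ 41.5 mL/min
|92.6 − 41.5| = 51.1 mL/min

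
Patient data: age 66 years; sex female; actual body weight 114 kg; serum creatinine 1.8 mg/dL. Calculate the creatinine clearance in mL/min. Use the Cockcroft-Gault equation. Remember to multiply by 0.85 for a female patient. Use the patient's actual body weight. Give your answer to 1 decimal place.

55.3 mL/min

CrCl = (140 − 66) × 114 / (72 × 1.8) × 0.85 = 8436.0 / 129.60 × 0.85 ≈ 55.3 mL/min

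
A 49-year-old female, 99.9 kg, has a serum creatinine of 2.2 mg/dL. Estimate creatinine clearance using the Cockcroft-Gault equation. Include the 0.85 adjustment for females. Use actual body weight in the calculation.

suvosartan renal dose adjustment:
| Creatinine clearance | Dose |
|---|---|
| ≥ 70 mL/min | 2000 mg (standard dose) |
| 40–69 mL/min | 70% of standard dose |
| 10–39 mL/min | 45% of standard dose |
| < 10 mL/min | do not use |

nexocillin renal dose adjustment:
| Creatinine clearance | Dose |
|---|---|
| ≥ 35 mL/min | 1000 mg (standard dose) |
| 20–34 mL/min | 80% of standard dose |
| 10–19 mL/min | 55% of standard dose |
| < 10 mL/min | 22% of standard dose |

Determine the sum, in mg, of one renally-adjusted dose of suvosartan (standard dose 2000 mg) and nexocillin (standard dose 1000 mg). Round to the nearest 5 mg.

CrCl = (140 − 49) × 99.9 / (72 × 2.2) × 0.85 = 9090.9 / 158.40 × 0.85 ≈ 48.8 mL/min
CrCl ≈ 49 mL/min.
suvosartan: 40–69 mL/min → 70% of 2000 mg = 1400 mg.
nexocillin: ≥ 35 mL/min → 100% of 1000 mg = 1000 mg.
Total = 1400 + 1000 = 2400 mg.

2400 mg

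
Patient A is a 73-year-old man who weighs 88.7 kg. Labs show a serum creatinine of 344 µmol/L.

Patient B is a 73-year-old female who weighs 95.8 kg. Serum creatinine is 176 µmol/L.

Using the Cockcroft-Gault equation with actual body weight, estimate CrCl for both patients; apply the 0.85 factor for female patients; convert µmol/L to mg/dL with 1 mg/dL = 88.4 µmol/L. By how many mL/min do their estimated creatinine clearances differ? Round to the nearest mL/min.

Patient A: SCr = 344 / 88.4 = 3.891 mg/dL
Patient A: CrCl = (140 − 73) × 88.7 / (72 × 3.891) = 5942.9 / 280.15 ≈ 21.2 mL/min
Patient B: SCr = 176 / 88.4 = 1.991 mg/dL
Patient B: CrCl = (140 − 73) × 95.8 / (72 × 1.991) × 0.85 = 6418.6 / 143.35 × 0.85 ≈ 38.1 mL/min
|21.2 − 38.1| = 16.9 mL/min

17 mL/min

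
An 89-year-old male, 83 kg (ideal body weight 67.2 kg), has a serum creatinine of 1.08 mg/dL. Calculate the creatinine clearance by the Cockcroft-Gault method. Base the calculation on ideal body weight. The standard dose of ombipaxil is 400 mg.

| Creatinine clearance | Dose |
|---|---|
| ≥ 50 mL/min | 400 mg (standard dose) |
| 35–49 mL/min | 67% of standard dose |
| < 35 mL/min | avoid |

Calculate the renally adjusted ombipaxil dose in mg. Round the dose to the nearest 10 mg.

CrCl = (140 − 89) × 67.2 / (72 × 1.08) = 3427.2 / 77.76 ≈ 44.1 mL/min
CrCl ≈ 44 mL/min → bracket 35–49 mL/min.
67% of 400 mg = 268 mg → 270 mg

270 mg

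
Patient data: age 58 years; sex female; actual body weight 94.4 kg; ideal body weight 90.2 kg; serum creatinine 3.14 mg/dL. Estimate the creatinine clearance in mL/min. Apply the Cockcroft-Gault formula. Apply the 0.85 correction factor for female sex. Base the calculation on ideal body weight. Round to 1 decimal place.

CrCl = (140 − 58) × 90.2 / (72 × 3.14) × 0.85 = 7396.4 / 226.08 × 0.85 ≈ 27.8 mL/min

27.8 mL/min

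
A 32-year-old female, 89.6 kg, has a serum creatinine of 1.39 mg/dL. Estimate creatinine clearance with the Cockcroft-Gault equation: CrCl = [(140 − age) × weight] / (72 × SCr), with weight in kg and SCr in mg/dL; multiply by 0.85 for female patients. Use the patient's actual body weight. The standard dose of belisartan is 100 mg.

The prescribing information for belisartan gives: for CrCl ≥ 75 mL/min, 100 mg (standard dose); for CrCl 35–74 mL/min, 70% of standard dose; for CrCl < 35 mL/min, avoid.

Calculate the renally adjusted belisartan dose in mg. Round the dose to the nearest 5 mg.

CrCl = (140 − 32) × 89.6 / (72 × 1.39) × 0.85 = 9676.8 / 100.08 × 0.85 ≈ 82.2 mL/min
CrCl ≈ 82 mL/min → bracket ≥ 75 mL/min.
100% of 100 mg = 100 mg

100 mg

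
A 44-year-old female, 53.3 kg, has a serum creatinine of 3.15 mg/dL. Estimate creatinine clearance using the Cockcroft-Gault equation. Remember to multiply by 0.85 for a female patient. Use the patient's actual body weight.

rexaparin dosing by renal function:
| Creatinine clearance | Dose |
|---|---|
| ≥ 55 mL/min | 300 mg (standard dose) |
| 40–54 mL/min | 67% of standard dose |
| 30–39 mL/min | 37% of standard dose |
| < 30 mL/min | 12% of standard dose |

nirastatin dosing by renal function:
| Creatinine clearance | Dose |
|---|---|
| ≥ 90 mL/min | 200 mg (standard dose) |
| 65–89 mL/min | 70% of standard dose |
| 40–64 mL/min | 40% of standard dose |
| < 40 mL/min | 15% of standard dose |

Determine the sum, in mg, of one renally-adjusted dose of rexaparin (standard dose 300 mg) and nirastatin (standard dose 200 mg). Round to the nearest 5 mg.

CrCl = (140 − 44) × 53.3 / (72 × 3.15) × 0.85 = 5116.8 / 226.80 × 0.85 ≈ 19.2 mL/min
CrCl ≈ 19 mL/min.
rexaparin: < 30 mL/min → 12% of 300 mg = 36 mg.
nirastatin: < 40 mL/min → 15% of 200 mg = 30 mg.
Total = 36 + 30 = 66 mg.

65 mg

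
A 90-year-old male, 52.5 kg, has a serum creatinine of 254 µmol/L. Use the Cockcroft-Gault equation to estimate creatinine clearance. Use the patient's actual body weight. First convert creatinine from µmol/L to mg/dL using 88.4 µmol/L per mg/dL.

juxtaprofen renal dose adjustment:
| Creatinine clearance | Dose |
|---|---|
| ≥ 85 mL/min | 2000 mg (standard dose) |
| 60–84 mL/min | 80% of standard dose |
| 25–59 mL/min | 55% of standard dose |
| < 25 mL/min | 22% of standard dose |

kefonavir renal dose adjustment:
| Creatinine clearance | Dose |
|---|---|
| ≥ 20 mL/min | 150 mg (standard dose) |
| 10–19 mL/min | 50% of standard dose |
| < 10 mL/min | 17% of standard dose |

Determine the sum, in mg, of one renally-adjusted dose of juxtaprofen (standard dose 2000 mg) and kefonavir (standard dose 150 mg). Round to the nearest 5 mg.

515 mg

SCr = 254 / 88.4 = 2.873 mg/dL
CrCl = (140 − 90) × 52.5 / (72 × 2.873) = 2625.0 / 206.86 ≈ 12.7 mL/min
CrCl ≈ 13 mL/min.
juxtaprofen: < 25 mL/min → 22% of 2000 mg = 440 mg.
kefonavir: 10–19 mL/min → 50% of 150 mg = 75 mg.
Total = 440 + 75 = 515 mg.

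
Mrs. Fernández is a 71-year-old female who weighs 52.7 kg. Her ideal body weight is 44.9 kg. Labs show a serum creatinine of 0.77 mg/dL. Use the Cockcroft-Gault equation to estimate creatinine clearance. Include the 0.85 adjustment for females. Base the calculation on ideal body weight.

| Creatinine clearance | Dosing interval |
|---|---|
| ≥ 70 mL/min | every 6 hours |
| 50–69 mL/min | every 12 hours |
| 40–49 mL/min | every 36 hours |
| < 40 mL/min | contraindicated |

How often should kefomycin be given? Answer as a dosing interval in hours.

CrCl = (140 − 71) × 44.9 / (72 × 0.77) × 0.85 = 3098.1 / 55.44 × 0.85 ≈ 47.5 mL/min
CrCl ≈ 47 mL/min → bracket 40–49 mL/min → every 36 hours.

every 36 hours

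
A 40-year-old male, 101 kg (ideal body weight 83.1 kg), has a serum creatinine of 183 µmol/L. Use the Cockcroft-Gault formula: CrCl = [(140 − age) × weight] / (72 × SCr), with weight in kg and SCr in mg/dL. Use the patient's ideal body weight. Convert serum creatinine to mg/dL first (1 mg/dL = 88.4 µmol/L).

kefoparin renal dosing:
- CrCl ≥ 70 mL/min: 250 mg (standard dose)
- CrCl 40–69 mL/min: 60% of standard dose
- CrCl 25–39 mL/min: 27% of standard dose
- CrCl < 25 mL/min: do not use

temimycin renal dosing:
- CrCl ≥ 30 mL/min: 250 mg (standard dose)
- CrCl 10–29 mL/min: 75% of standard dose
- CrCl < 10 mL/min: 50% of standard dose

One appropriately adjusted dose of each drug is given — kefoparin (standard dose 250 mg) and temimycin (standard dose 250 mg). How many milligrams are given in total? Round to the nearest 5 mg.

SCr = 183 / 88.4 = 2.07 mg/dL
CrCl = (140 − 40) × 83.1 / (72 × 2.07) = 8310.0 / 149.04 ≈ 55.8 mL/min
CrCl ≈ 56 mL/min.
kefoparin: 40–69 mL/min → 60% of 250 mg = 150 mg.
temimycin: ≥ 30 mL/min → 100% of 250 mg = 250 mg.
Total = 150 + 250 = 400 mg.

400 mg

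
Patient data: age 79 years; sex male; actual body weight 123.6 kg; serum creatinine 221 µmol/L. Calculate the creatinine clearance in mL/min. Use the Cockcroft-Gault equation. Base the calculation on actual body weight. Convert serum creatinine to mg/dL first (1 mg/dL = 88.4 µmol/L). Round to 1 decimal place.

SCr = 221 / 88.4 = 2.5 mg/dL
CrCl = (140 − 79) × 123.6 / (72 × 2.5) = 7539.6 / 180.00 ≈ 41.9 mL/min

41.9 mL/min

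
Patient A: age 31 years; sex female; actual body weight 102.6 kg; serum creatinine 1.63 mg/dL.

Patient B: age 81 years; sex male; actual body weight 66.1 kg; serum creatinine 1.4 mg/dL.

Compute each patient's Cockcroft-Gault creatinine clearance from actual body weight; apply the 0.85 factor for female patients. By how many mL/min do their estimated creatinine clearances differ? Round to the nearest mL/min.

42 mL/min

Patient A: CrCl = (140 − 31) × 102.6 / (72 × 1.63) × 0.85 = 11183.4 / 117.36 × 0.85 ≈ 81.0 mL/min
Patient B: CrCl = (140 − 81) × 66.1 / (72 × 1.4) = 3899.9 / 100.80 ≈ 38.7 mL/min
|81.0 − 38.7| = 42.3 mL/min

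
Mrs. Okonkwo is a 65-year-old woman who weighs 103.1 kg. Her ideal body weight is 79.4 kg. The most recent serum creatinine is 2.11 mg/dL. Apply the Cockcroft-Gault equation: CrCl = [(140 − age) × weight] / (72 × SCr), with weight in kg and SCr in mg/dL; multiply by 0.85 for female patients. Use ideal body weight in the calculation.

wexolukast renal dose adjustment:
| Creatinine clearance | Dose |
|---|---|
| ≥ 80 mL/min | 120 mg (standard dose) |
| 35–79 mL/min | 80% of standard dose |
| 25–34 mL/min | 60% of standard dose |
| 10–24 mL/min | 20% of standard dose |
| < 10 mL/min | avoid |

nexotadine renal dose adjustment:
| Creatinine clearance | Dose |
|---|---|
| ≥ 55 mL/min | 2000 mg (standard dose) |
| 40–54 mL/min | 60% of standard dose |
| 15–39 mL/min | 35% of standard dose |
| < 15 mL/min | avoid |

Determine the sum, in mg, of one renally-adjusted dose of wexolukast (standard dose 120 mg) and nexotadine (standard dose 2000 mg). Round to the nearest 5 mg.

CrCl = (140 − 65) × 79.4 / (72 × 2.11) × 0.85 = 5955.0 / 151.92 × 0.85 ≈ 33.3 mL/min
CrCl ≈ 33 mL/min.
wexolukast: 25–34 mL/min → 60% of 120 mg = 72 mg.
nexotadine: 15–39 mL/min → 35% of 2000 mg = 700 mg.
Total = 72 + 700 = 772 mg.

770 mg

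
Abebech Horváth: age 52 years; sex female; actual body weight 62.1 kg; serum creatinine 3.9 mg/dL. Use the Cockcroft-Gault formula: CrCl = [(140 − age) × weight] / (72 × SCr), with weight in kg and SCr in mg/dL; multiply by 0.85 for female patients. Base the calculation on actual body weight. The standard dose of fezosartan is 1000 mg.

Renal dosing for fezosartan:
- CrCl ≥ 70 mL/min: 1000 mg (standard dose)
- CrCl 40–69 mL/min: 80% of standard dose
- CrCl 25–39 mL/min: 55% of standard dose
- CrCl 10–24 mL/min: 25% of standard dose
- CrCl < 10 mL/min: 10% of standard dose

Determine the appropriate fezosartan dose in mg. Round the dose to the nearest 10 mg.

CrCl = (140 − 52) × 62.1 / (72 × 3.9) × 0.85 = 5464.8 / 280.80 × 0.85 ≈ 16.5 mL/min
CrCl ≈ 17 mL/min → bracket 10–24 mL/min.
25% of 1000 mg = 250 mg

250 mg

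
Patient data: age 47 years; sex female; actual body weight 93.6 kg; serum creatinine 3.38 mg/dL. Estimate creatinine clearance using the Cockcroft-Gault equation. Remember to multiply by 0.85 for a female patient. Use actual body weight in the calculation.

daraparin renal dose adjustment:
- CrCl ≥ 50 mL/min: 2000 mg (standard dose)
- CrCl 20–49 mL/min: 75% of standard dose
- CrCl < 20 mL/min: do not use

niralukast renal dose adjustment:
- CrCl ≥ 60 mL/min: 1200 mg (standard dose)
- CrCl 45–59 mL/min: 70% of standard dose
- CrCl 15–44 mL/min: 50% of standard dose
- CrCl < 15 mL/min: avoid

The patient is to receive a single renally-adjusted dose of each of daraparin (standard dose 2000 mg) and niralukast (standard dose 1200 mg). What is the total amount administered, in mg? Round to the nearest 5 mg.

CrCl = (140 − 47) × 93.6 / (72 × 3.38) × 0.85 = 8704.8 / 243.36 × 0.85 ≈ 30.4 mL/min
CrCl ≈ 30 mL/min.
daraparin: 20–49 mL/min → 75% of 2000 mg = 1500 mg.
niralukast: 15–44 mL/min → 50% of 1200 mg = 600 mg.
Total = 1500 + 600 = 2100 mg.

2100 mg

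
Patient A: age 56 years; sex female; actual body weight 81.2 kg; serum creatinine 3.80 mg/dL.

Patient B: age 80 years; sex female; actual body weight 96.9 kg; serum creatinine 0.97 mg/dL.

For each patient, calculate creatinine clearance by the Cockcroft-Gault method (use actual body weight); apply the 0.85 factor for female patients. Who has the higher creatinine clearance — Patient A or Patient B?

Patient B

Patient A: CrCl = (140 − 56) × 81.2 / (72 × 3.8) × 0.85 = 6820.8 / 273.60 × 0.85 ≈ 21.2 mL/min
Patient B: CrCl = (140 − 80) × 96.9 / (72 × 0.97) × 0.85 = 5814.0 / 69.84 × 0.85 ≈ 70.8 mL/min
21.2 vs 70.8 mL/min → Patient B is higher.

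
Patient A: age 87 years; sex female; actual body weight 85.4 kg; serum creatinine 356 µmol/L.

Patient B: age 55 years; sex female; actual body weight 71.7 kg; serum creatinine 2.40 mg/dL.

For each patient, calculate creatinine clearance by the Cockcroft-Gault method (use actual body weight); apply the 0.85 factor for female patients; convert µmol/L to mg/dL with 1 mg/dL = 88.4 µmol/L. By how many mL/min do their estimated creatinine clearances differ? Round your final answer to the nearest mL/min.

Patient A: SCr = 356 / 88.4 = 4.027 mg/dL
Patient A: CrCl = (140 − 87) × 85.4 / (72 × 4.027) × 0.85 = 4526.2 / 289.94 × 0.85 ≈ 13.3 mL/min
Patient B: CrCl = (140 − 55) × 71.7 / (72 × 2.4) × 0.85 = 6094.5 / 172.80 × 0.85 ≈ 30.0 mL/min
|13.3 − 30.0| = 16.7 mL/min

17 mL/min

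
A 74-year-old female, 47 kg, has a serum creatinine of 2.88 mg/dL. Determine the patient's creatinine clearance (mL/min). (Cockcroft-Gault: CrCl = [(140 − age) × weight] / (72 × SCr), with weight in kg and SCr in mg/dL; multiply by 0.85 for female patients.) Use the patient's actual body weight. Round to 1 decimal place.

12.7 mL/min

CrCl = (140 − 74) × 47 / (72 × 2.88) × 0.85 = 3102.0 / 207.36 × 0.85 ≈ 12.7 mL/min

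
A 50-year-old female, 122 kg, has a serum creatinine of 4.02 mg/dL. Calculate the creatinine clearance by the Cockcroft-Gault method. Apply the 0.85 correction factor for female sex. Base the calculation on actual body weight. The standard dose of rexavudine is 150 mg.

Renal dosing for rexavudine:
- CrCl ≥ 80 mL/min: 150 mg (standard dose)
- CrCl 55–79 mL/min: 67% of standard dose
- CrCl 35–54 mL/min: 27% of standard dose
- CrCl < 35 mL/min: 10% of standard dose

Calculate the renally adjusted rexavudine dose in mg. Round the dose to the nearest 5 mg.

CrCl = (140 − 50) × 122 / (72 × 4.02) × 0.85 = 10980.0 / 289.44 × 0.85 ≈ 32.2 mL/min
CrCl ≈ 32 mL/min → bracket < 35 mL/min.
10% of 150 mg = 15 mg

15 mg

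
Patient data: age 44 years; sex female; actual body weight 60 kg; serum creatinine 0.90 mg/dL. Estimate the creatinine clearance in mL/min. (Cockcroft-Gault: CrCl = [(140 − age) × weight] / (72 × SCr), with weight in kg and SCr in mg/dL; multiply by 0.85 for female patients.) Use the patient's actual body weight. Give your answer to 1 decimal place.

CrCl = (140 − 44) × 60 / (72 × 0.9) × 0.85 = 5760.0 / 64.80 × 0.85 ≈ 75.6 mL/min

75.6 mL/min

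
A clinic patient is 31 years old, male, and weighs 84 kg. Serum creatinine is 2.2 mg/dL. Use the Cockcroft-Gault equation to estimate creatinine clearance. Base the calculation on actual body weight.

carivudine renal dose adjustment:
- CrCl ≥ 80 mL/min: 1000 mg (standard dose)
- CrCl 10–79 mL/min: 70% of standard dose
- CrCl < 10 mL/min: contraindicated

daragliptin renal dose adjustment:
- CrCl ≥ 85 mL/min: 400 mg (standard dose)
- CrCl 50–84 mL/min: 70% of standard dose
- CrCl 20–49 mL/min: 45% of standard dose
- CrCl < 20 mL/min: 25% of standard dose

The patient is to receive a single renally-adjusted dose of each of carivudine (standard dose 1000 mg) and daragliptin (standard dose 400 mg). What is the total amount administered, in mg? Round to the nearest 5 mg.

CrCl = (140 − 31) × 84 / (72 × 2.2) = 9156.0 / 158.40 ≈ 57.8 mL/min
CrCl ≈ 58 mL/min.
carivudine: 10–79 mL/min → 70% of 1000 mg = 700 mg.
daragliptin: 50–84 mL/min → 70% of 400 mg = 280 mg.
Total = 700 + 280 = 980 mg.

980 mg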